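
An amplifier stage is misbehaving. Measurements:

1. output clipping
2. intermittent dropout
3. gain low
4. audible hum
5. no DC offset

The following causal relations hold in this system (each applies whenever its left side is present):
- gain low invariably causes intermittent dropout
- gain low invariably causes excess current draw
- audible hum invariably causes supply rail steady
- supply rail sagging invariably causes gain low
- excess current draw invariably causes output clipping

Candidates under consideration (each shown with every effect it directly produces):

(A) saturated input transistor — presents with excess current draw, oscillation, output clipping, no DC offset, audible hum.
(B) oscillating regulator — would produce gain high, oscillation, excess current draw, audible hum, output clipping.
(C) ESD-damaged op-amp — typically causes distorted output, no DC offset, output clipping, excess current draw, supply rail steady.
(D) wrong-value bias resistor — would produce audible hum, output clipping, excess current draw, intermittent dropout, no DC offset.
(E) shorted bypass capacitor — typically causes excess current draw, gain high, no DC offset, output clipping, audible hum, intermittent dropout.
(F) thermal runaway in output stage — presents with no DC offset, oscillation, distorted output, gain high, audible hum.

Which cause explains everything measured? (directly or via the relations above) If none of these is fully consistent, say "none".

none

Testing each hypothesis:
(A) saturated input transistor — does not account for intermittent dropout, gain low
(B) oscillating regulator — output clipping ✓; intermittent dropout ✗; gain low ✗; audible hum ✓; no DC offset ✗
(C) ESD-damaged op-amp — does not account for intermittent dropout, gain low, audible hum
(D) wrong-value bias resistor — output clipping ✓; intermittent dropout ✓; gain low ✗; audible hum ✓; no DC offset ✓
(E) shorted bypass capacitor — fails on gain low (predicts gain high, not gain low)
(F) thermal runaway in output stage — output clipping ✗; intermittent dropout ✗; gain low ✗; audible hum ✓; no DC offset ✓
Every candidate fails on at least one observation.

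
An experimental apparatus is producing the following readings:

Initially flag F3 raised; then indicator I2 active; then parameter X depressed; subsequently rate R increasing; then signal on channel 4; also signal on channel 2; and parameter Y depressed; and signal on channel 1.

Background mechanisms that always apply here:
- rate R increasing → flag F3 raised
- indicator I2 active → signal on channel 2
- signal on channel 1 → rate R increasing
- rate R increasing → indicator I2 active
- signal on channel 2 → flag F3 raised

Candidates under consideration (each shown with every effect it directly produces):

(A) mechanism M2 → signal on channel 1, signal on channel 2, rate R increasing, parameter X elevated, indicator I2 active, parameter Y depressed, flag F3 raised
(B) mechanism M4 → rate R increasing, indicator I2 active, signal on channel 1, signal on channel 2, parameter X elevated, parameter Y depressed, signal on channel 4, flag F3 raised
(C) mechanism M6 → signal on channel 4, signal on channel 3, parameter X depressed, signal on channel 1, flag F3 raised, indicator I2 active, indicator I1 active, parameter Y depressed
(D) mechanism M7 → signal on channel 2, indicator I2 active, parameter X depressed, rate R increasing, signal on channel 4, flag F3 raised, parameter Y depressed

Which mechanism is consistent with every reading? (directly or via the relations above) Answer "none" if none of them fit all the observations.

Testing each hypothesis:
(A) mechanism M2 — flag F3 raised yes; indicator I2 active yes; parameter X depressed NO; rate R increasing yes; signal on channel 4 NO; signal on channel 2 yes; parameter Y depressed yes; signal on channel 1 yes
(B) mechanism M4 — fails on parameter X depressed (predicts parameter X elevated, not parameter X depressed)
(C) mechanism M6 — flag F3 raised yes; indicator I2 active yes; parameter X depressed yes; rate R increasing yes (through signal on channel 1 → rate R increasing); signal on channel 4 yes; signal on channel 2 yes (through indicator I2 active → signal on channel 2); parameter Y depressed yes; signal on channel 1 yes
(D) mechanism M7 — does not account for signal on channel 1
Only (C) is consistent with every observation.

C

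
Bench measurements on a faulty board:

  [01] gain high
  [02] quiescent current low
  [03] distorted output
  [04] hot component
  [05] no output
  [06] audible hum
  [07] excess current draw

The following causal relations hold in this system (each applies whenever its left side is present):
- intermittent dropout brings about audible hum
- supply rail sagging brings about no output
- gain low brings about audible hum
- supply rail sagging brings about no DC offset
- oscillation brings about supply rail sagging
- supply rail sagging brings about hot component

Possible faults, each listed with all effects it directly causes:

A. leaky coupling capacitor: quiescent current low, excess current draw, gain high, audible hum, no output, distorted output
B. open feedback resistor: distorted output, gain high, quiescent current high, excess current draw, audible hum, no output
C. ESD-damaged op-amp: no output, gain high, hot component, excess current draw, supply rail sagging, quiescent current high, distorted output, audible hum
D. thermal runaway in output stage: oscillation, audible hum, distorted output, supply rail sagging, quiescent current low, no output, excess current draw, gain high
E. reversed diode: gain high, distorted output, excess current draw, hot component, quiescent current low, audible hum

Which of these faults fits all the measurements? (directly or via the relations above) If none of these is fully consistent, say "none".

D

Per-candidate check:
(A) leaky coupling capacitor — does not account for hot component
(B) open feedback resistor — gain high ✓; quiescent current low ✗; distorted output ✓; hot component ✗; no output ✓; audible hum ✓; excess current draw ✓
(C) ESD-damaged op-amp — gain high ✓; quiescent current low ✗; distorted output ✓; hot component ✓; no output ✓; audible hum ✓; excess current draw ✓
(D) thermal runaway in output stage — accounts for every observation (hot component by supply rail sagging → hot component)
(E) reversed diode — gain high ✓; quiescent current low ✓; distorted output ✓; hot component ✓; no output ✗; audible hum ✓; excess current draw ✓
(D) is the only candidate with no mismatches.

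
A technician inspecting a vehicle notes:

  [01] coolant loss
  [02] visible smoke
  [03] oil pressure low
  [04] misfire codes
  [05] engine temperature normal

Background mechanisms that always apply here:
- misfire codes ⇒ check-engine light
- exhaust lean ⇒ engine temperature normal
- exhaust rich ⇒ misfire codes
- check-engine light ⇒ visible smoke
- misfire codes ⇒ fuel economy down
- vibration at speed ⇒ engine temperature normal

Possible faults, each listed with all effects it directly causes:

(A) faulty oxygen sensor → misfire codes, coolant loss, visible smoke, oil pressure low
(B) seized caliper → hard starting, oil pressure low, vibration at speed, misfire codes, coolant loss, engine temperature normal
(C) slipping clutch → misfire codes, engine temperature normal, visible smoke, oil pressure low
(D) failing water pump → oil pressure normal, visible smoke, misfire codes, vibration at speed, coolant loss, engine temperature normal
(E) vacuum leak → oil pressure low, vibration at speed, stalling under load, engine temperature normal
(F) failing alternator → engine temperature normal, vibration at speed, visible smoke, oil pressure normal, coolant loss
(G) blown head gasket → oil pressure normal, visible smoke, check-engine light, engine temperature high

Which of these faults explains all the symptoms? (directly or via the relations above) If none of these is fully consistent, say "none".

For each candidate, compare predicted effects to what was observed:
(A) faulty oxygen sensor — coolant loss +; visible smoke +; oil pressure low +; misfire codes +; engine temperature normal -
(B) seized caliper — accounts for every observation (visible smoke through misfire codes → check-engine light → visible smoke)
(C) slipping clutch — does not account for coolant loss
(D) failing water pump — fails on oil pressure low (predicts oil pressure normal, not oil pressure low)
(E) vacuum leak — coolant loss -; visible smoke -; oil pressure low +; misfire codes -; engine temperature normal +
(F) failing alternator — fails on oil pressure low, misfire codes (predicts oil pressure normal, not oil pressure low)
(G) blown head gasket — fails on coolant loss, oil pressure low, misfire codes, engine temperature normal (predicts oil pressure normal, not oil pressure low; predicts engine temperature high, not engine temperature normal)
(B) alone accounts for all the evidence.

B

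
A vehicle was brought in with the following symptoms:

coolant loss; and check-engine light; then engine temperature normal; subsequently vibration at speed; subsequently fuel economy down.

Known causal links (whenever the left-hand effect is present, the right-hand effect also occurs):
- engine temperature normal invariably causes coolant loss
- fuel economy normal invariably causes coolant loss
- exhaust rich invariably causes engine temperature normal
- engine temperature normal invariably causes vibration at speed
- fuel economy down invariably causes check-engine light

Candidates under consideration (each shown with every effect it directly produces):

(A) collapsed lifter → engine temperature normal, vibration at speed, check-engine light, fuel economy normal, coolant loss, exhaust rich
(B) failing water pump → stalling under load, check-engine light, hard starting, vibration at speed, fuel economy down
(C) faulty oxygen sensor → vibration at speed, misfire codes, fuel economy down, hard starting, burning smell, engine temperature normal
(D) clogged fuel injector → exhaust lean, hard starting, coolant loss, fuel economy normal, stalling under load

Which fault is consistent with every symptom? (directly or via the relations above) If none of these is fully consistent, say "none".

C

Checking each candidate against the observations:
(A) collapsed lifter — fails on fuel economy down (predicts fuel economy normal, not fuel economy down)
(B) failing water pump — does not account for coolant loss, engine temperature normal
(C) faulty oxygen sensor — accounts for every observation (coolant loss by engine temperature normal → coolant loss)
(D) clogged fuel injector — fails on check-engine light, engine temperature normal, vibration at speed, fuel economy down (predicts fuel economy normal, not fuel economy down)
Only (C) is consistent with every observation.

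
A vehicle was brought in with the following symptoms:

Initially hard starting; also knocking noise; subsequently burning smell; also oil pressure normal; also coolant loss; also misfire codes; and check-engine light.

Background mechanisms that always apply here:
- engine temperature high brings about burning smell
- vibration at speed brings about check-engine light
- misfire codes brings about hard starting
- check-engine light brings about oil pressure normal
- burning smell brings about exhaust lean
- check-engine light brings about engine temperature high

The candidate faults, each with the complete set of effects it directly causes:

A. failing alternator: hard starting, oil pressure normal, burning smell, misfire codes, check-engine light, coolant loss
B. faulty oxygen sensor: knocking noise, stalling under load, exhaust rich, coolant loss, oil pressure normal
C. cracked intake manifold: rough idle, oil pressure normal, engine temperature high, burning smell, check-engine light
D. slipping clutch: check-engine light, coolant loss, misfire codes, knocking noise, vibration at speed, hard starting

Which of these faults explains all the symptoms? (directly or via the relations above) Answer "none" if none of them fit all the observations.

D

For each candidate, compare predicted effects to what was observed:
(A) failing alternator — hard starting +; knocking noise -; burning smell +; oil pressure normal +; coolant loss +; misfire codes +; check-engine light +
(B) faulty oxygen sensor — hard starting -; knocking noise +; burning smell -; oil pressure normal +; coolant loss +; misfire codes -; check-engine light -
(C) cracked intake manifold — hard starting -; knocking noise -; burning smell +; oil pressure normal +; coolant loss -; misfire codes -; check-engine light +
(D) slipping clutch — hard starting +; knocking noise +; burning smell + (through check-engine light → engine temperature high → burning smell); oil pressure normal + (through check-engine light → oil pressure normal); coolant loss +; misfire codes +; check-engine light +
Only (D) is consistent with every observation.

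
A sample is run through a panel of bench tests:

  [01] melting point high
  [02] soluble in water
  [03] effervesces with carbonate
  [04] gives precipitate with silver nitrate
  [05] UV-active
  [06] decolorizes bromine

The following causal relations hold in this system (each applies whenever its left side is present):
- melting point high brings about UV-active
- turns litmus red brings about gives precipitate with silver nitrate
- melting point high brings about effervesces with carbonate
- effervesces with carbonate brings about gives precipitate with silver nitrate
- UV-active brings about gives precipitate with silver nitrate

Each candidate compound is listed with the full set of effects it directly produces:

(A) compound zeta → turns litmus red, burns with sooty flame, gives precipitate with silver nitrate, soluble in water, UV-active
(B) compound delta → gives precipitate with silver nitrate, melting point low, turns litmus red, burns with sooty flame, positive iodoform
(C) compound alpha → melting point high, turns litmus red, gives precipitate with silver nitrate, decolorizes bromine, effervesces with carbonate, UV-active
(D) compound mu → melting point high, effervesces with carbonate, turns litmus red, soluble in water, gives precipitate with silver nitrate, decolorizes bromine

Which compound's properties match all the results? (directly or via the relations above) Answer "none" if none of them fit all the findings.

For each candidate, compare predicted effects to what was observed:
(A) compound zeta — melting point high ✗; soluble in water ✓; effervesces with carbonate ✗; gives precipitate with silver nitrate ✓; UV-active ✓; decolorizes bromine ✗
(B) compound delta — fails on melting point high, soluble in water, effervesces with carbonate, UV-active, decolorizes bromine (predicts melting point low, not melting point high)
(C) compound alpha — melting point high ✓; soluble in water ✗; effervesces with carbonate ✓; gives precipitate with silver nitrate ✓; UV-active ✓; decolorizes bromine ✓
(D) compound mu — accounts for every observation (UV-active through melting point high → UV-active)
(D) is the only candidate with no mismatches.

D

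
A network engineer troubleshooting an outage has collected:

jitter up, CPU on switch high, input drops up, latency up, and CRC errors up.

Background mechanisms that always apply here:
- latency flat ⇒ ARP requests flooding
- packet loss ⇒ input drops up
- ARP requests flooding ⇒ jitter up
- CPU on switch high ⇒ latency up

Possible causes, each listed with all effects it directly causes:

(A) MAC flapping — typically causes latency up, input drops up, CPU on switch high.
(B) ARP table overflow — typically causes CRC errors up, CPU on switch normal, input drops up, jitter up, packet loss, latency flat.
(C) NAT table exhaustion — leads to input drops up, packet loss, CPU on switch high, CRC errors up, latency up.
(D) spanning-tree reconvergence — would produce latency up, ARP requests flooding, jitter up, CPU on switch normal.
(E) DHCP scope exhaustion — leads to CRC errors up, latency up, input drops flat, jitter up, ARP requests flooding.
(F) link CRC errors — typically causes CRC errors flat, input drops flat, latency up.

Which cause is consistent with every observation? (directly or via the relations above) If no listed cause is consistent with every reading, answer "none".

For each candidate, compare predicted effects to what was observed:
(A) MAC flapping — jitter up -; CPU on switch high +; input drops up +; latency up +; CRC errors up -
(B) ARP table overflow — jitter up +; CPU on switch high -; input drops up +; latency up -; CRC errors up +
(C) NAT table exhaustion — jitter up -; CPU on switch high +; input drops up +; latency up +; CRC errors up +
(D) spanning-tree reconvergence — fails on CPU on switch high, input drops up, CRC errors up (predicts CPU on switch normal, not CPU on switch high)
(E) DHCP scope exhaustion — fails on CPU on switch high, input drops up (predicts input drops flat, not input drops up)
(F) link CRC errors — jitter up -; CPU on switch high -; input drops up -; latency up +; CRC errors up -
None of the listed candidates fits everything.

none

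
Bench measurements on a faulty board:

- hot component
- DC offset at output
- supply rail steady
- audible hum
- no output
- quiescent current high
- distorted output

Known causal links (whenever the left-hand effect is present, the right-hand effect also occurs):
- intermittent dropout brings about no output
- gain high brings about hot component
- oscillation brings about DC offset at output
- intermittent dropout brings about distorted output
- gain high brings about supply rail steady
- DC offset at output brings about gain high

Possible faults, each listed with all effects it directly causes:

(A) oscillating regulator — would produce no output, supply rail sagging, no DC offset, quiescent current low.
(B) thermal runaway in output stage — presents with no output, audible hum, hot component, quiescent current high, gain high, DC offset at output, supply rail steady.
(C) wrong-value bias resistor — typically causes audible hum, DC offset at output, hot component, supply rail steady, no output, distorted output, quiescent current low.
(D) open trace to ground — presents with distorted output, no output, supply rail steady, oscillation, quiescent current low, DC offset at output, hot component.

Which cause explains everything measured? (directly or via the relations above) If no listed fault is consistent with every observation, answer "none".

none

For each candidate, compare predicted effects to what was observed:
(A) oscillating regulator — hot component ✗; DC offset at output ✗; supply rail steady ✗; audible hum ✗; no output ✓; quiescent current high ✗; distorted output ✗
(B) thermal runaway in output stage — does not account for distorted output
(C) wrong-value bias resistor — fails on quiescent current high (predicts quiescent current low, not quiescent current high)
(D) open trace to ground — hot component ✓; DC offset at output ✓; supply rail steady ✓; audible hum ✗; no output ✓; quiescent current high ✗; distorted output ✓
None of the listed candidates fits everything.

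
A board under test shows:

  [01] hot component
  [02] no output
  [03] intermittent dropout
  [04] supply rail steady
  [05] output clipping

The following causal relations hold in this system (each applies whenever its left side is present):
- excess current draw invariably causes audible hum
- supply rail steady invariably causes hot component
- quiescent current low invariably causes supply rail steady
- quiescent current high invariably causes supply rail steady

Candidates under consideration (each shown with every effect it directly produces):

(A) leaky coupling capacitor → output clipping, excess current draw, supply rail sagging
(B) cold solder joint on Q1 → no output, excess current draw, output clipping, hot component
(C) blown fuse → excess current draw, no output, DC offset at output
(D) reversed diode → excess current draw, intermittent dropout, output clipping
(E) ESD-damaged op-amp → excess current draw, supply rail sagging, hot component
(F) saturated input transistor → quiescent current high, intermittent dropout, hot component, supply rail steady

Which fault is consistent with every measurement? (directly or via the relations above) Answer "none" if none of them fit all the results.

For each candidate, compare predicted effects to what was observed:
(A) leaky coupling capacitor — fails on hot component, no output, intermittent dropout, supply rail steady (predicts supply rail sagging, not supply rail steady)
(B) cold solder joint on Q1 — does not account for intermittent dropout, supply rail steady
(C) blown fuse — does not account for hot component, intermittent dropout, supply rail steady, output clipping
(D) reversed diode — hot component ✗; no output ✗; intermittent dropout ✓; supply rail steady ✗; output clipping ✓
(E) ESD-damaged op-amp — hot component ✓; no output ✗; intermittent dropout ✗; supply rail steady ✗; output clipping ✗
(F) saturated input transistor — hot component ✓; no output ✗; intermittent dropout ✓; supply rail steady ✓; output clipping ✗
No candidate is consistent with all observations.

none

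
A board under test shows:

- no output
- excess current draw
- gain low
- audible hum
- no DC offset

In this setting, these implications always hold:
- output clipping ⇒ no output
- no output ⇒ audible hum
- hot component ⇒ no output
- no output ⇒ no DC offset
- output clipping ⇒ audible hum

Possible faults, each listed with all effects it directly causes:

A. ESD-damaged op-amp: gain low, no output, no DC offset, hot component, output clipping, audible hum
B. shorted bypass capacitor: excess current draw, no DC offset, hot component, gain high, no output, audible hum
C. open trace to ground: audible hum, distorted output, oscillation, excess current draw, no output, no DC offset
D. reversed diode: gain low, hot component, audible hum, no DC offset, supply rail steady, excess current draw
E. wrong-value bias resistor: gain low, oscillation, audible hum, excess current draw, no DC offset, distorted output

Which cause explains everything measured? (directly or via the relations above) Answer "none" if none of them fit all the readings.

Per-candidate check:
(A) ESD-damaged op-amp — does not account for excess current draw
(B) shorted bypass capacitor — no output match; excess current draw match; gain low miss; audible hum match; no DC offset match
(C) open trace to ground — does not account for gain low
(D) reversed diode — accounts for every observation (no output by hot component → no output)
(E) wrong-value bias resistor — no output miss; excess current draw match; gain low match; audible hum match; no DC offset match
Only (D) is consistent with every observation.

D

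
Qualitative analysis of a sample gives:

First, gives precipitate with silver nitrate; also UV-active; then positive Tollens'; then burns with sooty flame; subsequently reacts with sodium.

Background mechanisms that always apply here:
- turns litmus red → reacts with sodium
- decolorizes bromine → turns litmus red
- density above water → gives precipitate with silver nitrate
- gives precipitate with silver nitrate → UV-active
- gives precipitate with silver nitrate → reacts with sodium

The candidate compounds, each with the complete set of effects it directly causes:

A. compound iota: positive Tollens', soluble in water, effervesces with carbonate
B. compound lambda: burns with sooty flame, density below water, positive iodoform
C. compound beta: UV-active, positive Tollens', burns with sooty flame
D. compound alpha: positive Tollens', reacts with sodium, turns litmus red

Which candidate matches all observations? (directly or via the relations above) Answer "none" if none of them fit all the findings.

none

For each candidate, compare predicted effects to what was observed:
(A) compound iota — gives precipitate with silver nitrate NO; UV-active NO; positive Tollens' yes; burns with sooty flame NO; reacts with sodium NO
(B) compound lambda — gives precipitate with silver nitrate NO; UV-active NO; positive Tollens' NO; burns with sooty flame yes; reacts with sodium NO
(C) compound beta — gives precipitate with silver nitrate NO; UV-active yes; positive Tollens' yes; burns with sooty flame yes; reacts with sodium NO
(D) compound alpha — gives precipitate with silver nitrate NO; UV-active NO; positive Tollens' yes; burns with sooty flame NO; reacts with sodium yes
No candidate is consistent with all observations.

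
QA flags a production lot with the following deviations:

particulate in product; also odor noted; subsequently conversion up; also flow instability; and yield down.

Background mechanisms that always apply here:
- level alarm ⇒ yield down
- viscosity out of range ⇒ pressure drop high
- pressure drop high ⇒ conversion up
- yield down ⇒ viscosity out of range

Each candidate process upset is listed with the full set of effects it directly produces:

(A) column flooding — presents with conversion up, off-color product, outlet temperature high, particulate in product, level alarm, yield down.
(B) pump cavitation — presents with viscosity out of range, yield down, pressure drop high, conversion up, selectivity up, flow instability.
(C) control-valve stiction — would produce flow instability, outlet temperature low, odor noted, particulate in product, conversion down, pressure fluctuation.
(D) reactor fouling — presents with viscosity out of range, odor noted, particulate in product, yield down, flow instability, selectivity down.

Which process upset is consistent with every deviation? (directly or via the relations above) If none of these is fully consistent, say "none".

Checking each candidate against the observations:
(A) column flooding — particulate in product yes; odor noted NO; conversion up yes; flow instability NO; yield down yes
(B) pump cavitation — does not account for particulate in product, odor noted
(C) control-valve stiction — fails on conversion up, yield down (predicts conversion down, not conversion up)
(D) reactor fouling — accounts for every observation (conversion up through viscosity out of range → pressure drop high → conversion up)
(D) is the only candidate with no mismatches.

D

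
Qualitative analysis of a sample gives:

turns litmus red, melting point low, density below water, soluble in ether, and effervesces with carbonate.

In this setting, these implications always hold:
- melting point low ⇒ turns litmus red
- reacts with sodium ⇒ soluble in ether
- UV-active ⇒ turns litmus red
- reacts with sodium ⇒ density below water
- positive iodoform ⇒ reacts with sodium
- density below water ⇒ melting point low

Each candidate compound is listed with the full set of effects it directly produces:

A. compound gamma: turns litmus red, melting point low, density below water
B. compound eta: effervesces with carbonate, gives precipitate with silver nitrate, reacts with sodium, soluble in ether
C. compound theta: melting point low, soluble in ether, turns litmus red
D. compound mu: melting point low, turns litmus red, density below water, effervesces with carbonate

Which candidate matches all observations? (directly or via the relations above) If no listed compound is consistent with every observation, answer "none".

Checking each candidate against the observations:
(A) compound gamma — does not account for soluble in ether, effervesces with carbonate
(B) compound eta — accounts for every observation (turns litmus red through reacts with sodium → density below water → melting point low → turns litmus red)
(C) compound theta — turns litmus red yes; melting point low yes; density below water NO; soluble in ether yes; effervesces with carbonate NO
(D) compound mu — turns litmus red yes; melting point low yes; density below water yes; soluble in ether NO; effervesces with carbonate yes
Only (B) is consistent with every observation.

B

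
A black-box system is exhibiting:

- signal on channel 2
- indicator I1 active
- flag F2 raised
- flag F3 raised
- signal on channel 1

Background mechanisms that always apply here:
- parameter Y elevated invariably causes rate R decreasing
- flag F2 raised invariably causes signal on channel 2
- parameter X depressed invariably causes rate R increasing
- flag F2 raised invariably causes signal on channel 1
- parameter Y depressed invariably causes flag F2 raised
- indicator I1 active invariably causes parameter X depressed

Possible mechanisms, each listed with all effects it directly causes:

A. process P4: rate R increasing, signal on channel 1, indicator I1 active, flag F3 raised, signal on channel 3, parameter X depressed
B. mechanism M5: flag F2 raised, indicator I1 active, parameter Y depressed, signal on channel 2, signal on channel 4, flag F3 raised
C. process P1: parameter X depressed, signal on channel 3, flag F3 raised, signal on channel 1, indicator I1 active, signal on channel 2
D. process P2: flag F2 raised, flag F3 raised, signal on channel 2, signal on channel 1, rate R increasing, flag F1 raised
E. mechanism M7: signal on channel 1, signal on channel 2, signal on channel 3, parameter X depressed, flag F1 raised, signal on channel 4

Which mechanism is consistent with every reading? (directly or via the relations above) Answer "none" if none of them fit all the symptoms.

B

Per-candidate check:
(A) process P4 — does not account for signal on channel 2, flag F2 raised
(B) mechanism M5 — accounts for every observation (signal on channel 1 through flag F2 raised → signal on channel 1)
(C) process P1 — signal on channel 2 match; indicator I1 active match; flag F2 raised miss; flag F3 raised match; signal on channel 1 match
(D) process P2 — signal on channel 2 match; indicator I1 active miss; flag F2 raised match; flag F3 raised match; signal on channel 1 match
(E) mechanism M7 — does not account for indicator I1 active, flag F2 raised, flag F3 raised
(B) is the only candidate with no mismatches.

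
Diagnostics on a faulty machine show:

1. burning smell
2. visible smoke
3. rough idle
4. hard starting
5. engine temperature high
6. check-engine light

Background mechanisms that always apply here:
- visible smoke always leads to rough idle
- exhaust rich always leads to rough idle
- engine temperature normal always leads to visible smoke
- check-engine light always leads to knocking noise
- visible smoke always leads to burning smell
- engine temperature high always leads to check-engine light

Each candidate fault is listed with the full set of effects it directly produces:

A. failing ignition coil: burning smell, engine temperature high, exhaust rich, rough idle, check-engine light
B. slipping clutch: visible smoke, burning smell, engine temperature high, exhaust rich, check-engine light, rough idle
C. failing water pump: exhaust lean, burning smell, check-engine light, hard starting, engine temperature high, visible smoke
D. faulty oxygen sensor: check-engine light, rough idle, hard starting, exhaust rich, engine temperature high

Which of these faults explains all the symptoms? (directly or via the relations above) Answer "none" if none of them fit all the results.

For each candidate, compare predicted effects to what was observed:
(A) failing ignition coil — burning smell yes; visible smoke NO; rough idle yes; hard starting NO; engine temperature high yes; check-engine light yes
(B) slipping clutch — does not account for hard starting
(C) failing water pump — burning smell yes; visible smoke yes; rough idle yes (through visible smoke → rough idle); hard starting yes; engine temperature high yes; check-engine light yes
(D) faulty oxygen sensor — burning smell NO; visible smoke NO; rough idle yes; hard starting yes; engine temperature high yes; check-engine light yes
Only (C) is consistent with every observation.

C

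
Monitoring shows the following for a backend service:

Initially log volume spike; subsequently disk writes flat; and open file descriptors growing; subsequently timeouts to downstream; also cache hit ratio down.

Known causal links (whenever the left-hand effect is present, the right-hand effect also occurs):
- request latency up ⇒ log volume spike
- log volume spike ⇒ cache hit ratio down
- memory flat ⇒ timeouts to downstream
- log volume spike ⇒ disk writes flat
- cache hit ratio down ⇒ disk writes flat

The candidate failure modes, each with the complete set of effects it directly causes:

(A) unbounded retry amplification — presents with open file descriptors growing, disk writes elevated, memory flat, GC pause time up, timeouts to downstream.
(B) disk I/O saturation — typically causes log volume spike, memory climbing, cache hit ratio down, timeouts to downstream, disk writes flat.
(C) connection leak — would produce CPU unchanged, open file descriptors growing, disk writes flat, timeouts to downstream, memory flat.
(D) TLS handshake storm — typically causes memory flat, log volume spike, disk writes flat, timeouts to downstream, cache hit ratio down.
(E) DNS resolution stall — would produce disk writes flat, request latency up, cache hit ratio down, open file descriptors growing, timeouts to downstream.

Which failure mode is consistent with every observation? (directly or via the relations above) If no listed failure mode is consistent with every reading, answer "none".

E

Checking each candidate against the observations:
(A) unbounded retry amplification — log volume spike NO; disk writes flat NO; open file descriptors growing yes; timeouts to downstream yes; cache hit ratio down NO
(B) disk I/O saturation — does not account for open file descriptors growing
(C) connection leak — log volume spike NO; disk writes flat yes; open file descriptors growing yes; timeouts to downstream yes; cache hit ratio down NO
(D) TLS handshake storm — does not account for open file descriptors growing
(E) DNS resolution stall — log volume spike yes (through request latency up → log volume spike); disk writes flat yes; open file descriptors growing yes; timeouts to downstream yes; cache hit ratio down yes
(E) alone accounts for all the evidence.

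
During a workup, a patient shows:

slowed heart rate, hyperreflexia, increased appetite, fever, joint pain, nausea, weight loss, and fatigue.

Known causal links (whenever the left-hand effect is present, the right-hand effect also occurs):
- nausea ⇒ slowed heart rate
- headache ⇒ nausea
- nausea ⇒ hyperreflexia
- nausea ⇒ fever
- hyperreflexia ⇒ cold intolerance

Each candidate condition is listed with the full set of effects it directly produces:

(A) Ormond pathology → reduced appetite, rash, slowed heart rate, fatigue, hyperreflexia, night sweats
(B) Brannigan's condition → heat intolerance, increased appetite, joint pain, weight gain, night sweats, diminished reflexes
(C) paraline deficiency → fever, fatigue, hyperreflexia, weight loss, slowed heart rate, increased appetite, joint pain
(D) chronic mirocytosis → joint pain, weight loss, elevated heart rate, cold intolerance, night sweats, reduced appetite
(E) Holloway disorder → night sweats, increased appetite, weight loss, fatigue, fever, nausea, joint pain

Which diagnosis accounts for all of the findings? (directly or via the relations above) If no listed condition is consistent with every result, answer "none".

For each candidate, compare predicted effects to what was observed:
(A) Ormond pathology — fails on increased appetite, fever, joint pain, nausea, weight loss (predicts reduced appetite, not increased appetite)
(B) Brannigan's condition — fails on slowed heart rate, hyperreflexia, fever, nausea, weight loss, fatigue (predicts diminished reflexes, not hyperreflexia; predicts weight gain, not weight loss)
(C) paraline deficiency — does not account for nausea
(D) chronic mirocytosis — fails on slowed heart rate, hyperreflexia, increased appetite, fever, nausea, fatigue (predicts elevated heart rate, not slowed heart rate; predicts reduced appetite, not increased appetite)
(E) Holloway disorder — slowed heart rate match (by nausea → slowed heart rate); hyperreflexia match (by nausea → hyperreflexia); increased appetite match; fever match; joint pain match; nausea match; weight loss match; fatigue match
(E) alone accounts for all the evidence.

E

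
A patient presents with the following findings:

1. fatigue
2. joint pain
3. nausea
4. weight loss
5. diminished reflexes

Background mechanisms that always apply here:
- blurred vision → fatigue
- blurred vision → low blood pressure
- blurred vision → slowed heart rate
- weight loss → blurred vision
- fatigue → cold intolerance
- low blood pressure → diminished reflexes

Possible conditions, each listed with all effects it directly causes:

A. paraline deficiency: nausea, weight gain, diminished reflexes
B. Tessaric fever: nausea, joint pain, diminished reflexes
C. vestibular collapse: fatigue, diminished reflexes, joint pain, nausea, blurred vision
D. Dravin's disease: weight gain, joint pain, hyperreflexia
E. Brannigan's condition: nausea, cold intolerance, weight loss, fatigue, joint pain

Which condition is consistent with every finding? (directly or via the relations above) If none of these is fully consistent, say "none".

E

For each candidate, compare predicted effects to what was observed:
(A) paraline deficiency — fails on fatigue, joint pain, weight loss (predicts weight gain, not weight loss)
(B) Tessaric fever — fatigue NO; joint pain yes; nausea yes; weight loss NO; diminished reflexes yes
(C) vestibular collapse — fatigue yes; joint pain yes; nausea yes; weight loss NO; diminished reflexes yes
(D) Dravin's disease — fails on fatigue, nausea, weight loss, diminished reflexes (predicts weight gain, not weight loss; predicts hyperreflexia, not diminished reflexes)
(E) Brannigan's condition — fatigue yes; joint pain yes; nausea yes; weight loss yes; diminished reflexes yes (by weight loss → blurred vision → low blood pressure → diminished reflexes)
(E) is the only candidate with no mismatches.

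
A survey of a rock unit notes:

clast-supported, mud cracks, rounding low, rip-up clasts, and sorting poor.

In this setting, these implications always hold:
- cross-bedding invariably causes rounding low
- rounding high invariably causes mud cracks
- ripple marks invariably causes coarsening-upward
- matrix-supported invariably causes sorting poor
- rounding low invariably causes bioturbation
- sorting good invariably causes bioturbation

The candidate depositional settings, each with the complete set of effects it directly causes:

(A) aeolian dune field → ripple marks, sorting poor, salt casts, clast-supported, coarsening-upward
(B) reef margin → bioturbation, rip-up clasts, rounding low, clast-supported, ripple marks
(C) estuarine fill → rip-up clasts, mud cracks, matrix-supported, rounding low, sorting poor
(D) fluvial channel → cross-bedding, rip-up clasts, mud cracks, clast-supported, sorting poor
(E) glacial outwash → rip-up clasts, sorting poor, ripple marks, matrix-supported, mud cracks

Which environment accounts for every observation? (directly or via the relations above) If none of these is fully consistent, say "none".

For each candidate, compare predicted effects to what was observed:
(A) aeolian dune field — does not account for mud cracks, rounding low, rip-up clasts
(B) reef margin — does not account for mud cracks, sorting poor
(C) estuarine fill — clast-supported NO; mud cracks yes; rounding low yes; rip-up clasts yes; sorting poor yes
(D) fluvial channel — accounts for every observation (rounding low by cross-bedding → rounding low)
(E) glacial outwash — fails on clast-supported, rounding low (predicts matrix-supported, not clast-supported)
Only (D) is consistent with every observation.

D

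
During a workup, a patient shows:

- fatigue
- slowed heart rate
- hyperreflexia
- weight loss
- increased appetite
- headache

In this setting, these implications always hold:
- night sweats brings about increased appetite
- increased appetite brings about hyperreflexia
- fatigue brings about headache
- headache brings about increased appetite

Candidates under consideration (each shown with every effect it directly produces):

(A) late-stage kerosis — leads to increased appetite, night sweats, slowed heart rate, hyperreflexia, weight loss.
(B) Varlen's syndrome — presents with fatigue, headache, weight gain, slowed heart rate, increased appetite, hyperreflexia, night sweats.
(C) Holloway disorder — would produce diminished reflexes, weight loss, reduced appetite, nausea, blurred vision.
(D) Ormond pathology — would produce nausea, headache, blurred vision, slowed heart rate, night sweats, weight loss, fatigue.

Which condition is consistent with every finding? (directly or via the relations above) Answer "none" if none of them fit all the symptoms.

Checking each candidate against the observations:
(A) late-stage kerosis — fatigue miss; slowed heart rate match; hyperreflexia match; weight loss match; increased appetite match; headache miss
(B) Varlen's syndrome — fatigue match; slowed heart rate match; hyperreflexia match; weight loss miss; increased appetite match; headache match
(C) Holloway disorder — fails on fatigue, slowed heart rate, hyperreflexia, increased appetite, headache (predicts diminished reflexes, not hyperreflexia; predicts reduced appetite, not increased appetite)
(D) Ormond pathology — accounts for every observation (hyperreflexia through night sweats → increased appetite → hyperreflexia)
(D) is the only candidate with no mismatches.

D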